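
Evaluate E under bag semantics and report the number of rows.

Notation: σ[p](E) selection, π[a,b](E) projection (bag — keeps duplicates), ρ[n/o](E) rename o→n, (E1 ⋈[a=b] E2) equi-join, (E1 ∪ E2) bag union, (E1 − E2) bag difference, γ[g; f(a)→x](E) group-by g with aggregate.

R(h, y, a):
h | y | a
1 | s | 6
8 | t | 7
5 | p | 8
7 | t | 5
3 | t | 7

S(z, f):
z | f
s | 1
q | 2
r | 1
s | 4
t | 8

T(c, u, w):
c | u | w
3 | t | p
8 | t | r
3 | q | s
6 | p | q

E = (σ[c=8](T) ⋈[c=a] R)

Subexpression sizes:
  T → 4
  σ[c=8](T) → 1
  R → 5
  (σ[c=8](T) ⋈[c=a] R) → 1

|E| = 1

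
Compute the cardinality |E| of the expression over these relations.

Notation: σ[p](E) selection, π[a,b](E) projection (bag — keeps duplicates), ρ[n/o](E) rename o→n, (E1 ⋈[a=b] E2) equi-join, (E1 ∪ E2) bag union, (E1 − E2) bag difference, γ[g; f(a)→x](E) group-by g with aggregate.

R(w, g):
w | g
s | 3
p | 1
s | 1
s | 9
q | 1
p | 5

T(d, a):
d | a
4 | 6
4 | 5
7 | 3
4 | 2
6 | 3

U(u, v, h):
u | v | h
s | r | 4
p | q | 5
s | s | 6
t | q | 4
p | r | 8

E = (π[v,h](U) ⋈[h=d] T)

Per-node cardinality:
  U → 5
  π[v,h](U) → 5
  T → 5
  (π[v,h](U) ⋈[h=d] T) → 7

|E| = 7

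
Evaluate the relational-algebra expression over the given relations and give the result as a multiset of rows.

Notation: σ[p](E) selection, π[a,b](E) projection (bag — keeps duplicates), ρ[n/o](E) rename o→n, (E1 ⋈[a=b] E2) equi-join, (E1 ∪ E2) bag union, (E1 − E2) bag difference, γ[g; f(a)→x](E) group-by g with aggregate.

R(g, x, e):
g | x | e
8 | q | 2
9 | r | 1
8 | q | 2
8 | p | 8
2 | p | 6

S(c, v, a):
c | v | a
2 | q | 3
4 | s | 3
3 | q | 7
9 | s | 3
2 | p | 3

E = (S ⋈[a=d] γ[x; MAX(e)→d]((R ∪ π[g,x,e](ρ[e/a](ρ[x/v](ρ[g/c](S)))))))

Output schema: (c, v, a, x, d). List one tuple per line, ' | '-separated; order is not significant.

Subexpression sizes:
  S → 5
  R → 5
  S → 5
  ρ[g/c](S) → 5
  ρ[x/v](ρ[g/c](S)) → 5
  ρ[e/a](ρ[x/v](ρ[g/c](S))) → 5
  π[g,x,e](ρ[e/a](ρ[x/v](ρ[g/c](S)))) → 5
  (R ∪ π[g,x,e](ρ[e/a](ρ[x/v](ρ[g/c](S))))) → 10
  γ[x; MAX(e)→d]((R ∪ π[g,x,e](ρ[e/a](ρ[x/v](ρ[g/c](S)))))) → 4
  (S ⋈[a=d] γ[x; MAX(e)→d]((R ∪ π[g,x,e](ρ[e/a](ρ[x/v](ρ[g/c](S))))))) → 5

== RESULT ==
c | v | a | x | d
2 | p | 3 | s | 3
2 | q | 3 | s | 3
3 | q | 7 | q | 7
4 | s | 3 | s | 3
9 | s | 3 | s | 3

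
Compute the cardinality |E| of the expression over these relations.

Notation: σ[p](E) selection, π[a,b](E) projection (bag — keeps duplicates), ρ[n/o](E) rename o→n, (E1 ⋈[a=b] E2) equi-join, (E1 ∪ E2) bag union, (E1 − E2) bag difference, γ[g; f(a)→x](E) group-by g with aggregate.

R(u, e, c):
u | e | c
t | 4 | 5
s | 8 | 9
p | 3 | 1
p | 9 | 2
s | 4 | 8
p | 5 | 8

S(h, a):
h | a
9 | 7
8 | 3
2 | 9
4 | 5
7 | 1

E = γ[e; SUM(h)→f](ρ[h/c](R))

Per-node cardinality:
  R → 6
  ρ[h/c](R) → 6
  γ[e; SUM(h)→f](ρ[h/c](R)) → 5

|E| = 5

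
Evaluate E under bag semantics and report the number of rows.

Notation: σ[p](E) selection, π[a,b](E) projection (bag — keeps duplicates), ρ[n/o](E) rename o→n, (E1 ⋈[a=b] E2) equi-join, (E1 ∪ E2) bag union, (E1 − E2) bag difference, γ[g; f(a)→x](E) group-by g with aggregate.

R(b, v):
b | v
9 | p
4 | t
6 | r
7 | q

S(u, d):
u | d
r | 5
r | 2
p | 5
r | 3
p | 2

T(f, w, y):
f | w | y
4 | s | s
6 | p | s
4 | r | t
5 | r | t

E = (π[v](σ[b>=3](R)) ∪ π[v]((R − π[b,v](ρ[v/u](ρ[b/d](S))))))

Row counts bottom-up:
  R → 4
  σ[b>=3](R) → 4
  π[v](σ[b>=3](R)) → 4
  R → 4
  S → 5
  ρ[b/d](S) → 5
  ρ[v/u](ρ[b/d](S)) → 5
  π[b,v](ρ[v/u](ρ[b/d](S))) → 5
  (R − π[b,v](ρ[v/u](ρ[b/d](S)))) → 4
  π[v]((R − π[b,v](ρ[v/u](ρ[b/d](S))))) → 4
  (π[v](σ[b>=3](R)) ∪ π[v]((R − π[b,v](ρ[v/u](ρ[b/d](S)))))) → 8

|E| = 8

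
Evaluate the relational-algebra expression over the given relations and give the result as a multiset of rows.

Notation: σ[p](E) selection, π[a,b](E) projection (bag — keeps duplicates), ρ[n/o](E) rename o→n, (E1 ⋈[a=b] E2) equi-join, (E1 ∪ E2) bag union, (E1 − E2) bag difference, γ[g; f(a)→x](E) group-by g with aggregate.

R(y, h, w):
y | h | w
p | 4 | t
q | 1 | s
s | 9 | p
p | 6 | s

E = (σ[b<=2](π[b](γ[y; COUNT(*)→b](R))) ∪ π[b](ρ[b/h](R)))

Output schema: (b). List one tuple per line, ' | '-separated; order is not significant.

Subexpression sizes:
  R → 4
  γ[y; COUNT(*)→b](R) → 3
  π[b](γ[y; COUNT(*)→b](R)) → 3
  σ[b<=2](π[b](γ[y; COUNT(*)→b](R))) → 3
  R → 4
  ρ[b/h](R) → 4
  π[b](ρ[b/h](R)) → 4
  (σ[b<=2](π[b](γ[y; COUNT(*)→b](R))) ∪ π[b](ρ[b/h](R))) → 7

== RESULT ==
b
1
1
1
2
4
6
9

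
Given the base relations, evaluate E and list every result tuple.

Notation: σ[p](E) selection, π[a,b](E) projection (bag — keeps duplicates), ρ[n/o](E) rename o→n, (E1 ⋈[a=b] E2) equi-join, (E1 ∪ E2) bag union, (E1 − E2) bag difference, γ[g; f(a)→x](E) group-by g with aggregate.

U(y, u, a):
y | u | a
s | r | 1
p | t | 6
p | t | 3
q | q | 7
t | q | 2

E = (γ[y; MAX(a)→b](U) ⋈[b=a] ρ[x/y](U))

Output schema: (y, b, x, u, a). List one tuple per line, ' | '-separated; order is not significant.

Subexpression sizes:
  U → 5
  γ[y; MAX(a)→b](U) → 4
  U → 5
  ρ[x/y](U) → 5
  (γ[y; MAX(a)→b](U) ⋈[b=a] ρ[x/y](U)) → 4

== RESULT ==
y | b | x | u | a
p | 6 | p | t | 6
q | 7 | q | q | 7
s | 1 | s | r | 1
t | 2 | t | q | 2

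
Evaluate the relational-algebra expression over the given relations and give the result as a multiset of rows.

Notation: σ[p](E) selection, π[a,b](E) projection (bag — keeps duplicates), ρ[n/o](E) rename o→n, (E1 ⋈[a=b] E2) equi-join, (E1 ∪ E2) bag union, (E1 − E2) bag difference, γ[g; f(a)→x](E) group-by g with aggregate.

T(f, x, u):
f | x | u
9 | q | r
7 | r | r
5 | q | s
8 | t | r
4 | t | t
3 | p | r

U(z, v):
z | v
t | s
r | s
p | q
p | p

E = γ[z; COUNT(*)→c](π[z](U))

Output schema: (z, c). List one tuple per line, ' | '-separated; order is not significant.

Per-node cardinality:
  U → 4
  π[z](U) → 4
  γ[z; COUNT(*)→c](π[z](U)) → 3

== RESULT ==
z | c
p | 2
r | 1
t | 1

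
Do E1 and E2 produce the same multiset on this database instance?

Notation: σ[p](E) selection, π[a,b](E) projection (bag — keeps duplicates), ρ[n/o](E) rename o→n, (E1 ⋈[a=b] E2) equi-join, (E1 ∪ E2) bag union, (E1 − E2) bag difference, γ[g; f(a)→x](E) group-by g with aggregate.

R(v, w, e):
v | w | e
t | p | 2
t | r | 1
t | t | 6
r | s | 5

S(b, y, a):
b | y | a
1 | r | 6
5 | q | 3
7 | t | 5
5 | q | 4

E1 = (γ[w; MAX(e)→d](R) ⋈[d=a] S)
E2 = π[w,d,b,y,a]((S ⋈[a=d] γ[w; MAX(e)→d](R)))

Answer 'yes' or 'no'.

E1 subexpression sizes:
  R → 4
  γ[w; MAX(e)→d](R) → 4
  S → 4
  (γ[w; MAX(e)→d](R) ⋈[d=a] S) → 2
E2 subexpression sizes:
  S → 4
  R → 4
  γ[w; MAX(e)→d](R) → 4
  (S ⋈[a=d] γ[w; MAX(e)→d](R)) → 2
  π[w,d,b,y,a]((S ⋈[a=d] γ[w; MAX(e)→d](R))) → 2

E1 and E2 produce the same multiset:
w | d | b | y | a
s | 5 | 7 | t | 5
t | 6 | 1 | r | 6

yes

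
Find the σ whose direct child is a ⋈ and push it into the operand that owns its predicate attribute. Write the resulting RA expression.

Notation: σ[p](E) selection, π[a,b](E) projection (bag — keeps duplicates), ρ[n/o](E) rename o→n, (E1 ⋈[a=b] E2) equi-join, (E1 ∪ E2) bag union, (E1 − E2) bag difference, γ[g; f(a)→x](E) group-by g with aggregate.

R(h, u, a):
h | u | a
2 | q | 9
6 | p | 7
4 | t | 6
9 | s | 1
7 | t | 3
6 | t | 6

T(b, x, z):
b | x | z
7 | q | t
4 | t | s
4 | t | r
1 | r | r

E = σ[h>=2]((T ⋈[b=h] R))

σ filters on h, owned by the right side.
E' = (T ⋈[b=h] σ[h>=2](R))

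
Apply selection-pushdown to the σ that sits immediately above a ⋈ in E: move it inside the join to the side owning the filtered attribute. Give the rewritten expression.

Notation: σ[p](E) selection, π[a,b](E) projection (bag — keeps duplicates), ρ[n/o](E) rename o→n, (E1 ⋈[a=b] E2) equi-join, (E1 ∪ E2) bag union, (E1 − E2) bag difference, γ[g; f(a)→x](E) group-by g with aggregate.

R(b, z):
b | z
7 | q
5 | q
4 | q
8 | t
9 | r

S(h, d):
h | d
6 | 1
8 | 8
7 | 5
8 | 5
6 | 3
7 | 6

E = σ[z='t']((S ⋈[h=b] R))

σ filters on z, owned by the right side.
E' = (S ⋈[h=b] σ[z='t'](R))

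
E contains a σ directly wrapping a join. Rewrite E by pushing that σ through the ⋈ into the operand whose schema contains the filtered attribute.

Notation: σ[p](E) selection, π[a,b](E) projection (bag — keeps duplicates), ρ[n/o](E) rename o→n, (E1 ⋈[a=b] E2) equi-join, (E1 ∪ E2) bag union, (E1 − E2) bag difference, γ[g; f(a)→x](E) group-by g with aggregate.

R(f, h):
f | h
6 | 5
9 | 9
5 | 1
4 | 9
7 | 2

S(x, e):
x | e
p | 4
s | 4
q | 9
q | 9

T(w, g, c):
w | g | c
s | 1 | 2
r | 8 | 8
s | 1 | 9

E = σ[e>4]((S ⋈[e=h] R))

σ filters on e, owned by the left side.
E' = (σ[e>4](S) ⋈[e=h] R)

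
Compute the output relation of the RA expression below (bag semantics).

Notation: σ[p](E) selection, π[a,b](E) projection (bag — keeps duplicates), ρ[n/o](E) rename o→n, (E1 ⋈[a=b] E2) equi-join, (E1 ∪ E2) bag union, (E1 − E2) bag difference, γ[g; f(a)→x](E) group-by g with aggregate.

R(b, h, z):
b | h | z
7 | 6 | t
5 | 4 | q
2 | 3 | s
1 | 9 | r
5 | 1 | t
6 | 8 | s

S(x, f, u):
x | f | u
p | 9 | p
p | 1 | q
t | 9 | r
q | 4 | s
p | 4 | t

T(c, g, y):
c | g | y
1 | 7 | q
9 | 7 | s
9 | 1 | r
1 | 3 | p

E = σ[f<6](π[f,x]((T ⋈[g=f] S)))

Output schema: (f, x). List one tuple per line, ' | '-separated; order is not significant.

Per-node cardinality:
  T → 4
  S → 5
  (T ⋈[g=f] S) → 1
  π[f,x]((T ⋈[g=f] S)) → 1
  σ[f<6](π[f,x]((T ⋈[g=f] S))) → 1

== RESULT ==
f | x
1 | p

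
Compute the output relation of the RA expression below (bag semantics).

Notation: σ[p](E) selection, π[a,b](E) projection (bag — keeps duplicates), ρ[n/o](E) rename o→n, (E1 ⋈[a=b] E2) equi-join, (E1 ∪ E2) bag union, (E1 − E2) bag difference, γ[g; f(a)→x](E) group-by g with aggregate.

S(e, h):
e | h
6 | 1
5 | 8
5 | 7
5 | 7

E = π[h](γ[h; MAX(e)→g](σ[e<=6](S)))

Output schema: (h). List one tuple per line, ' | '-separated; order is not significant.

Per-node cardinality:
  S → 4
  σ[e<=6](S) → 4
  γ[h; MAX(e)→g](σ[e<=6](S)) → 3
  π[h](γ[h; MAX(e)→g](σ[e<=6](S))) → 3

== RESULT ==
h
1
7
8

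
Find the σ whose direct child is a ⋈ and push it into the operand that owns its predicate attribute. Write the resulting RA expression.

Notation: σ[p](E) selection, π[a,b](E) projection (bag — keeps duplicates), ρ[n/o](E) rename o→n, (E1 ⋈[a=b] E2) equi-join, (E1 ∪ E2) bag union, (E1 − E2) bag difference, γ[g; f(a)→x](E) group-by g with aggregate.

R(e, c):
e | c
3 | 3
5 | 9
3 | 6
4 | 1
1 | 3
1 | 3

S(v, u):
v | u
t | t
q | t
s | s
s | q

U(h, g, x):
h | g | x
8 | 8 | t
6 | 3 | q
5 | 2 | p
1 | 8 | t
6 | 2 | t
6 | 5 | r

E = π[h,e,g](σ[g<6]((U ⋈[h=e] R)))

σ filters on g, owned by the left side.
E' = π[h,e,g]((σ[g<6](U) ⋈[h=e] R))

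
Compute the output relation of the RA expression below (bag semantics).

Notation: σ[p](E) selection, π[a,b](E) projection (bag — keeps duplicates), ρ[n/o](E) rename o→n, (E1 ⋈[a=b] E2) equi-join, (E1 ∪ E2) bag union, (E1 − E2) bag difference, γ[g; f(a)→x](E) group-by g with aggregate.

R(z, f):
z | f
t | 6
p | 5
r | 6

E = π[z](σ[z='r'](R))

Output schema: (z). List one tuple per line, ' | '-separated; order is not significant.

Row counts bottom-up:
  R → 3
  σ[z='r'](R) → 1
  π[z](σ[z='r'](R)) → 1

== RESULT ==
z
r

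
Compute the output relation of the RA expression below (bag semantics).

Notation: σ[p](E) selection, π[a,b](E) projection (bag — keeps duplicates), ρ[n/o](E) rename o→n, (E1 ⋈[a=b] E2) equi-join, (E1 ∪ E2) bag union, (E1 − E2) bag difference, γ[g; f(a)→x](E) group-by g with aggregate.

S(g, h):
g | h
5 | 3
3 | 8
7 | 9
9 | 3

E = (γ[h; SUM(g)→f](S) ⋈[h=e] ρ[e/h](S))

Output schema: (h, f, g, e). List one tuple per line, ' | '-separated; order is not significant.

Row counts bottom-up:
  S → 4
  γ[h; SUM(g)→f](S) → 3
  S → 4
  ρ[e/h](S) → 4
  (γ[h; SUM(g)→f](S) ⋈[h=e] ρ[e/h](S)) → 4

== RESULT ==
h | f | g | e
3 | 14 | 5 | 3
3 | 14 | 9 | 3
8 | 3 | 3 | 8
9 | 7 | 7 | 9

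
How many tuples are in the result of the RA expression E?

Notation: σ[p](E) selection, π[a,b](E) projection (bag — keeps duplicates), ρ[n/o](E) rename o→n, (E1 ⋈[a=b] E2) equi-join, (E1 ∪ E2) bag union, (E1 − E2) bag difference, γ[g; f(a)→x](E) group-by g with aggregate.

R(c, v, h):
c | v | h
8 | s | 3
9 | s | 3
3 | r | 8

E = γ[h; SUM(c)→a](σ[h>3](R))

Subexpression sizes:
  R → 3
  σ[h>3](R) → 1
  γ[h; SUM(c)→a](σ[h>3](R)) → 1

|E| = 1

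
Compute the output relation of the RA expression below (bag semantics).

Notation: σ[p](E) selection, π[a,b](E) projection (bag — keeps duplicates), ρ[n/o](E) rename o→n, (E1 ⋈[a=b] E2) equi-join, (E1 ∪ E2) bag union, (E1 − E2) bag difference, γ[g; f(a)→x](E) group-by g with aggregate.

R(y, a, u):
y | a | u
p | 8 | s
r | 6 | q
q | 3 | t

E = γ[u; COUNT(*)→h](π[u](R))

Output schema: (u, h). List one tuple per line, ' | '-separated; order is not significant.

Row counts bottom-up:
  R → 3
  π[u](R) → 3
  γ[u; COUNT(*)→h](π[u](R)) → 3

== RESULT ==
u | h
q | 1
s | 1
t | 1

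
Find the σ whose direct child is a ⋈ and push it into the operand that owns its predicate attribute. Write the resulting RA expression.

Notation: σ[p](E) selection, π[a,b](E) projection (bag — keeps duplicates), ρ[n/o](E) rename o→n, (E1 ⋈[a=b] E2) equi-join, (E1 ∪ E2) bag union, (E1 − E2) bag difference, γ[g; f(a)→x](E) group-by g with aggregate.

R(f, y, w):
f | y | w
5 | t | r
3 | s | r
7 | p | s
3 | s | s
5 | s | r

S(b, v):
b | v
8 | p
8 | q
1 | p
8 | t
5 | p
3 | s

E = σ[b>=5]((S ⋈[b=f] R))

σ filters on b, owned by the left side.
E' = (σ[b>=5](S) ⋈[b=f] R)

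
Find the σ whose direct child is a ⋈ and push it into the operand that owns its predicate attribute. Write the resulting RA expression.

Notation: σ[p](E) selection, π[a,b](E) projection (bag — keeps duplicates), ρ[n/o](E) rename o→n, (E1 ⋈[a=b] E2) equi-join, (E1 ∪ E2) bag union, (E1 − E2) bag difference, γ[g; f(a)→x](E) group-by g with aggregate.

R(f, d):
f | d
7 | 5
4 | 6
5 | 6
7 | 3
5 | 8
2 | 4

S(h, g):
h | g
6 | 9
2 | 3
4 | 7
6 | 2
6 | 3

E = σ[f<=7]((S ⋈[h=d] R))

σ filters on f, owned by the right side.
E' = (S ⋈[h=d] σ[f<=7](R))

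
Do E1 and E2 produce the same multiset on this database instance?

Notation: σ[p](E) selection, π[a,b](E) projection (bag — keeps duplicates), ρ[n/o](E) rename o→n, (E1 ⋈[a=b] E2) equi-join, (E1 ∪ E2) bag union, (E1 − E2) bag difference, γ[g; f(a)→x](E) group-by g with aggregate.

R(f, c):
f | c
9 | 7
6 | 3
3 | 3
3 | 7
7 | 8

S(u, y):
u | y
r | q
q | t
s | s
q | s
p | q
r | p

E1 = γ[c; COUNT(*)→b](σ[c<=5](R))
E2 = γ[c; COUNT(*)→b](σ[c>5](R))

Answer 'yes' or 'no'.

E1 row counts bottom-up:
  R → 5
  σ[c<=5](R) → 2
  γ[c; COUNT(*)→b](σ[c<=5](R)) → 1
E2 row counts bottom-up:
  R → 5
  σ[c>5](R) → 3
  γ[c; COUNT(*)→b](σ[c>5](R)) → 2

E1 result:
c | b
3 | 2
E2 result:
c | b
7 | 2
8 | 1
Witness: (3, 2) appears 1× in E1 but 0× in E2.

no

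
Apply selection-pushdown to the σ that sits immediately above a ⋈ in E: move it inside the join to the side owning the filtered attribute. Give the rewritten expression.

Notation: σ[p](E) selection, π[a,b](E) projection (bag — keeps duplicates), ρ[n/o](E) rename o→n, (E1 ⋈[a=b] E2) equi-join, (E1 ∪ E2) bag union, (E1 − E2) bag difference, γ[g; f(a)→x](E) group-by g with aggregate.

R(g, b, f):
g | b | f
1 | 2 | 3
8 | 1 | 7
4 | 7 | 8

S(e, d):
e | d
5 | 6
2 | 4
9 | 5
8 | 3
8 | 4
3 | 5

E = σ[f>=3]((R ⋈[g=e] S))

σ filters on f, owned by the left side.
E' = (σ[f>=3](R) ⋈[g=e] S)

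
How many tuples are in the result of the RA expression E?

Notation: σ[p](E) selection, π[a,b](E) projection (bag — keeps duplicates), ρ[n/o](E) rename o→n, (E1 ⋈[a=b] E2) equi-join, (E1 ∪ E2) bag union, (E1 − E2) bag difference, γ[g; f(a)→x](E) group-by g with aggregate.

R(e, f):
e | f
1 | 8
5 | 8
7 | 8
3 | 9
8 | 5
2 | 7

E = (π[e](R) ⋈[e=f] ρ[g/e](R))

Per-node cardinality:
  R → 6
  π[e](R) → 6
  R → 6
  ρ[g/e](R) → 6
  (π[e](R) ⋈[e=f] ρ[g/e](R)) → 5

|E| = 5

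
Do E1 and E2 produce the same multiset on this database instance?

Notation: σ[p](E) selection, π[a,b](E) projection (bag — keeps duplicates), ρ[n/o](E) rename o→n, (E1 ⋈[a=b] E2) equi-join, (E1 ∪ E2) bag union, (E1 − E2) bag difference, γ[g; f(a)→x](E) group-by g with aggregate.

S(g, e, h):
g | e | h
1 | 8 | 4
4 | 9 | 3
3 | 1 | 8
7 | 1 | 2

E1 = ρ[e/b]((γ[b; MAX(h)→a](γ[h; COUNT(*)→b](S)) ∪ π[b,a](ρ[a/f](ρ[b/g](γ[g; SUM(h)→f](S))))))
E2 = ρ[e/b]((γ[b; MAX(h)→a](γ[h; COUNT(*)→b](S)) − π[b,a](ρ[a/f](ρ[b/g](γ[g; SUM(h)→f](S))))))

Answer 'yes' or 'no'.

E1 subexpression sizes:
  S → 4
  γ[h; COUNT(*)→b](S) → 4
  γ[b; MAX(h)→a](γ[h; COUNT(*)→b](S)) → 1
  S → 4
  γ[g; SUM(h)→f](S) → 4
  ρ[b/g](γ[g; SUM(h)→f](S)) → 4
  ρ[a/f](ρ[b/g](γ[g; SUM(h)→f](S))) → 4
  π[b,a](ρ[a/f](ρ[b/g](γ[g; SUM(h)→f](S)))) → 4
  (γ[b; MAX(h)→a](γ[h; COUNT(*)→b](S)) ∪ π[b,a](ρ[a/f](ρ[b/g](γ[g; SUM(h)→f](S))))) → 5
  ρ[e/b]((γ[b; MAX(h)→a](γ[h; COUNT(*)→b](S)) ∪ π[b,a](ρ[a/f](ρ[b/g](γ[g; SUM(h)→f](S)))))) → 5
E2 subexpression sizes:
  S → 4
  γ[h; COUNT(*)→b](S) → 4
  γ[b; MAX(h)→a](γ[h; COUNT(*)→b](S)) → 1
  S → 4
  γ[g; SUM(h)→f](S) → 4
  ρ[b/g](γ[g; SUM(h)→f](S)) → 4
  ρ[a/f](ρ[b/g](γ[g; SUM(h)→f](S))) → 4
  π[b,a](ρ[a/f](ρ[b/g](γ[g; SUM(h)→f](S)))) → 4
  (γ[b; MAX(h)→a](γ[h; COUNT(*)→b](S)) − π[b,a](ρ[a/f](ρ[b/g](γ[g; SUM(h)→f](S))))) → 1
  ρ[e/b]((γ[b; MAX(h)→a](γ[h; COUNT(*)→b](S)) − π[b,a](ρ[a/f](ρ[b/g](γ[g; SUM(h)→f](S)))))) → 1

E1 result:
e | a
1 | 4
1 | 8
3 | 8
4 | 3
7 | 2
E2 result:
e | a
1 | 8
Witness: (3, 8) appears 1× in E1 but 0× in E2.

no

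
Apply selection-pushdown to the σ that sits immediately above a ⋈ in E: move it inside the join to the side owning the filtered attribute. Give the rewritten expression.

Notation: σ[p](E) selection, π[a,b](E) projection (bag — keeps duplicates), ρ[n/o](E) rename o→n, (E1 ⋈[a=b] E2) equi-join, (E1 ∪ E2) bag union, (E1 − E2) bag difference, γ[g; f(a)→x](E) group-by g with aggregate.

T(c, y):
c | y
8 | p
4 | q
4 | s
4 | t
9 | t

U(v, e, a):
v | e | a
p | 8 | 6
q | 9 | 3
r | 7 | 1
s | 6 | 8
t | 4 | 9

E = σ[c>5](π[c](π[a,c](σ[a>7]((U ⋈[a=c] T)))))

σ filters on a, owned by the left side.
E' = σ[c>5](π[c](π[a,c]((σ[a>7](U) ⋈[a=c] T))))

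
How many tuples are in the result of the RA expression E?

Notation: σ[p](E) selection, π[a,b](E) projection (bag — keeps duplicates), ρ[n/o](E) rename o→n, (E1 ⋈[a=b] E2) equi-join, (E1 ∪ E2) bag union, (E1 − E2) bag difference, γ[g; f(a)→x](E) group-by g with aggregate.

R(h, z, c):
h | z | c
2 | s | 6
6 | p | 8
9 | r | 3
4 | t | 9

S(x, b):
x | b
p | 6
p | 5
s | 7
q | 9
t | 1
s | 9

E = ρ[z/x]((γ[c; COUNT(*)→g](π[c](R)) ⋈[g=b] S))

Row counts bottom-up:
  R → 4
  π[c](R) → 4
  γ[c; COUNT(*)→g](π[c](R)) → 4
  S → 6
  (γ[c; COUNT(*)→g](π[c](R)) ⋈[g=b] S) → 4
  ρ[z/x]((γ[c; COUNT(*)→g](π[c](R)) ⋈[g=b] S)) → 4

|E| = 4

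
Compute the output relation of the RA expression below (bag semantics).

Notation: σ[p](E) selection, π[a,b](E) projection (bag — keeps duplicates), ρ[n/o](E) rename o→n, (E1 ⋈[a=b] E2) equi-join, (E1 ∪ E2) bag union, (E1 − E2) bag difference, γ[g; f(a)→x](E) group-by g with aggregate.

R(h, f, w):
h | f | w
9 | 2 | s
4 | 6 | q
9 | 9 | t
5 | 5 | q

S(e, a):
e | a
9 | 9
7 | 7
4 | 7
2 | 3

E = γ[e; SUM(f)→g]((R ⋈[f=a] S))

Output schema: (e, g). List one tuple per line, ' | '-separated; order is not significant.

Stepwise |·|:
  R → 4
  S → 4
  (R ⋈[f=a] S) → 1
  γ[e; SUM(f)→g]((R ⋈[f=a] S)) → 1

== RESULT ==
e | g
9 | 9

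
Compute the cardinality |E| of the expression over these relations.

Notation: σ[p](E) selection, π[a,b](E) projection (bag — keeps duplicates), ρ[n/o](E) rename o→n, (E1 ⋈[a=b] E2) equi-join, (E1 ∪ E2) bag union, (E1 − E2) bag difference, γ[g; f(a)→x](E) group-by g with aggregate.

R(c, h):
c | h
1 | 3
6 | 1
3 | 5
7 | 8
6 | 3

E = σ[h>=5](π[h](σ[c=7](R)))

Row counts bottom-up:
  R → 5
  σ[c=7](R) → 1
  π[h](σ[c=7](R)) → 1
  σ[h>=5](π[h](σ[c=7](R))) → 1

|E| = 1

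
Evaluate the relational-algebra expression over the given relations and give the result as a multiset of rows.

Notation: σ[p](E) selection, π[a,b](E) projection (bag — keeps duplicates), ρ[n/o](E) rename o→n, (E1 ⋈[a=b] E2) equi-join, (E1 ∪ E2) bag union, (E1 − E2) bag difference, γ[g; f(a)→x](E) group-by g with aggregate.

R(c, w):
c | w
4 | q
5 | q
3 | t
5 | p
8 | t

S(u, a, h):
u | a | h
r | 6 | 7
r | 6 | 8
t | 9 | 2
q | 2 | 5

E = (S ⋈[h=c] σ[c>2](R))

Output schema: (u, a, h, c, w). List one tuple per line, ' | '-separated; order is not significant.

Subexpression sizes:
  S → 4
  R → 5
  σ[c>2](R) → 5
  (S ⋈[h=c] σ[c>2](R)) → 3

== RESULT ==
u | a | h | c | w
q | 2 | 5 | 5 | p
q | 2 | 5 | 5 | q
r | 6 | 8 | 8 | t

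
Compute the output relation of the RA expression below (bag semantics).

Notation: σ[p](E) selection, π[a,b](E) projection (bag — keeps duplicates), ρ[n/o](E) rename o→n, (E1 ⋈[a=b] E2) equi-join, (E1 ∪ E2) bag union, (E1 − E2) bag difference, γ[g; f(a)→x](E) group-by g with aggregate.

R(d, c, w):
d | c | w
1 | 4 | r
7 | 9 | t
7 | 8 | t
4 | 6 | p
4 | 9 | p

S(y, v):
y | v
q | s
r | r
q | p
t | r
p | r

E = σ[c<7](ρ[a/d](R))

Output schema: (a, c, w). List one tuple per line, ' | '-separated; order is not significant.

Row counts bottom-up:
  R → 5
  ρ[a/d](R) → 5
  σ[c<7](ρ[a/d](R)) → 2

== RESULT ==
a | c | w
1 | 4 | r
4 | 6 | p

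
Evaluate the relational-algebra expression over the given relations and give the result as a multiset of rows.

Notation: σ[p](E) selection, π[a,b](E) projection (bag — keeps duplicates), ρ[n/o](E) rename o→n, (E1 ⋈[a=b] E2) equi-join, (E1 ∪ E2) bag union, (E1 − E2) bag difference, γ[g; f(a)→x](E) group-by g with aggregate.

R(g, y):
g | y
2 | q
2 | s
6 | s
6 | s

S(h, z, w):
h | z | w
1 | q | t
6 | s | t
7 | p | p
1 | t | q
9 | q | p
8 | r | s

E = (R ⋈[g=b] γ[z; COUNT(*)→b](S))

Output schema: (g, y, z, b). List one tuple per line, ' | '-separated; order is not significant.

Subexpression sizes:
  R → 4
  S → 6
  γ[z; COUNT(*)→b](S) → 5
  (R ⋈[g=b] γ[z; COUNT(*)→b](S)) → 2

== RESULT ==
g | y | z | b
2 | q | q | 2
2 | s | q | 2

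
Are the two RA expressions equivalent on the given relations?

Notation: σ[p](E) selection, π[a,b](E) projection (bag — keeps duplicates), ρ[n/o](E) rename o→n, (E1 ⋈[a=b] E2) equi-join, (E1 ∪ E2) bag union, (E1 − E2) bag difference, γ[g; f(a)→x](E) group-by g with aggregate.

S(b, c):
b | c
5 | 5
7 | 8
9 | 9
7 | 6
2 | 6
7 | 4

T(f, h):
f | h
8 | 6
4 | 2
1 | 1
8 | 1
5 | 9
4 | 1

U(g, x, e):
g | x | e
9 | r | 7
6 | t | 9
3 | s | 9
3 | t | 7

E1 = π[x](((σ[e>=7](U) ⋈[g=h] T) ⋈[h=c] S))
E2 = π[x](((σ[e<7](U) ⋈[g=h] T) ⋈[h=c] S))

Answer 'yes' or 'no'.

E1 row counts bottom-up:
  U → 4
  σ[e>=7](U) → 4
  T → 6
  (σ[e>=7](U) ⋈[g=h] T) → 2
  S → 6
  ((σ[e>=7](U) ⋈[g=h] T) ⋈[h=c] S) → 3
  π[x](((σ[e>=7](U) ⋈[g=h] T) ⋈[h=c] S)) → 3
E2 row counts bottom-up:
  U → 4
  σ[e<7](U) → 0
  T → 6
  (σ[e<7](U) ⋈[g=h] T) → 0
  S → 6
  ((σ[e<7](U) ⋈[g=h] T) ⋈[h=c] S) → 0
  π[x](((σ[e<7](U) ⋈[g=h] T) ⋈[h=c] S)) → 0

E1 result:
x
r
t
t
E2 result:
x
(0 rows)
Witness: ('t',) appears 2× in E1 but 0× in E2.

no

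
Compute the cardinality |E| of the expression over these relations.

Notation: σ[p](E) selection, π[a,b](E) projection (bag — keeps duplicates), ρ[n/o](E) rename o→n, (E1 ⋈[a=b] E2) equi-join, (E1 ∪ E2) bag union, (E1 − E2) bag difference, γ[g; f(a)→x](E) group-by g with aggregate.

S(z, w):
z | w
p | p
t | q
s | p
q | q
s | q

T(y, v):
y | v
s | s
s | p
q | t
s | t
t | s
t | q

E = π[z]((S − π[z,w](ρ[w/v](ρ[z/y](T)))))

Subexpression sizes:
  S → 5
  T → 6
  ρ[z/y](T) → 6
  ρ[w/v](ρ[z/y](T)) → 6
  π[z,w](ρ[w/v](ρ[z/y](T))) → 6
  (S − π[z,w](ρ[w/v](ρ[z/y](T)))) → 3
  π[z]((S − π[z,w](ρ[w/v](ρ[z/y](T))))) → 3

|E| = 3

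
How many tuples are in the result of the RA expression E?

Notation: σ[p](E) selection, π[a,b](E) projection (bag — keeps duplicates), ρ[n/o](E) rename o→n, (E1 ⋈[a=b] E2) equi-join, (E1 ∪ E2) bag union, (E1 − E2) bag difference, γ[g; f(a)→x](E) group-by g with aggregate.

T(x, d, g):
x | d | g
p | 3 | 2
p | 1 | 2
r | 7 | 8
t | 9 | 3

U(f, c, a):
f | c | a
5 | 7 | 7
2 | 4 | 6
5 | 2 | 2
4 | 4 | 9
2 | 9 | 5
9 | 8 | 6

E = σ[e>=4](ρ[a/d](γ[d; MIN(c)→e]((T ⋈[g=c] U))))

Per-node cardinality:
  T → 4
  U → 6
  (T ⋈[g=c] U) → 3
  γ[d; MIN(c)→e]((T ⋈[g=c] U)) → 3
  ρ[a/d](γ[d; MIN(c)→e]((T ⋈[g=c] U))) → 3
  σ[e>=4](ρ[a/d](γ[d; MIN(c)→e]((T ⋈[g=c] U)))) → 1

|E| = 1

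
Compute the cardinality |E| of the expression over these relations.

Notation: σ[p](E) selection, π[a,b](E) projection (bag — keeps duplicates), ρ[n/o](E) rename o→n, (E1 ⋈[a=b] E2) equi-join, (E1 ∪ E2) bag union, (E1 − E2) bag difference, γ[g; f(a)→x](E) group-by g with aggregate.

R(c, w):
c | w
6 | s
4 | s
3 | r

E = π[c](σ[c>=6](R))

Row counts bottom-up:
  R → 3
  σ[c>=6](R) → 1
  π[c](σ[c>=6](R)) → 1

|E| = 1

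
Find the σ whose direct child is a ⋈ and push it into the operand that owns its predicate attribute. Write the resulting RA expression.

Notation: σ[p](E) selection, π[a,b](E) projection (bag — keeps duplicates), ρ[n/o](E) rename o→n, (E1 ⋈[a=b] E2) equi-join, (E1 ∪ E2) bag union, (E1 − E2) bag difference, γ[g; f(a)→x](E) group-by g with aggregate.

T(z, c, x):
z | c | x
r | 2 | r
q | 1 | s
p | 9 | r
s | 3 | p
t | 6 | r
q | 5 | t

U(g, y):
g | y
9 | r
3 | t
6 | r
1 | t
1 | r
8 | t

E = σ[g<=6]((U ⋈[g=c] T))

σ filters on g, owned by the left side.
E' = (σ[g<=6](U) ⋈[g=c] T)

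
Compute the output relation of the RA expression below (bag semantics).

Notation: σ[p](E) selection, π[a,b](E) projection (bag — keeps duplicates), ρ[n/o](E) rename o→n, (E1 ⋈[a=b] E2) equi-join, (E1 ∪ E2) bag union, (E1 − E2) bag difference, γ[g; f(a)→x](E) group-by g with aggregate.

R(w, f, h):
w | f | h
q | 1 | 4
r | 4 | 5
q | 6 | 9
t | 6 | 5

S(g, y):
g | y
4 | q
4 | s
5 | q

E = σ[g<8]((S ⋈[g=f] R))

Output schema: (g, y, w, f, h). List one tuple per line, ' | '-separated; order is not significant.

Per-node cardinality:
  S → 3
  R → 4
  (S ⋈[g=f] R) → 2
  σ[g<8]((S ⋈[g=f] R)) → 2

== RESULT ==
g | y | w | f | h
4 | q | r | 4 | 5
4 | s | r | 4 | 5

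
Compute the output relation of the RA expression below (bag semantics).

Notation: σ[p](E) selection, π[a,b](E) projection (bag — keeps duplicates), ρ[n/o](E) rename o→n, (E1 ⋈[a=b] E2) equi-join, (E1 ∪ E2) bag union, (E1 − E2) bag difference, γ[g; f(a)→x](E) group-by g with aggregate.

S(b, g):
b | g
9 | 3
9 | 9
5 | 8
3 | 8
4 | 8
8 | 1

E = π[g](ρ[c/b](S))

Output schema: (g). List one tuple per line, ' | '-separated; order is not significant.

Stepwise |·|:
  S → 6
  ρ[c/b](S) → 6
  π[g](ρ[c/b](S)) → 6

== RESULT ==
g
1
3
8
8
8
9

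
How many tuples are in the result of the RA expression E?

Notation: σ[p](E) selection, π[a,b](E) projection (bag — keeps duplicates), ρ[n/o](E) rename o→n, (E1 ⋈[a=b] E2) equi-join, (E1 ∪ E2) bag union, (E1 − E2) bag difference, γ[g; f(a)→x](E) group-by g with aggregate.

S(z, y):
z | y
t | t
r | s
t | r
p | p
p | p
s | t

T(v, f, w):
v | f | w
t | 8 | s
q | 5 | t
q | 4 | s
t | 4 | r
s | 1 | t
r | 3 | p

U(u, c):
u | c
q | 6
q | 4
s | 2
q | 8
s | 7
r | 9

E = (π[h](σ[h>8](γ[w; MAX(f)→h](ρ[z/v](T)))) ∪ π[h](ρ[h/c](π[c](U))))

Subexpression sizes:
  T → 6
  ρ[z/v](T) → 6
  γ[w; MAX(f)→h](ρ[z/v](T)) → 4
  σ[h>8](γ[w; MAX(f)→h](ρ[z/v](T))) → 0
  π[h](σ[h>8](γ[w; MAX(f)→h](ρ[z/v](T)))) → 0
  U → 6
  π[c](U) → 6
  ρ[h/c](π[c](U)) → 6
  π[h](ρ[h/c](π[c](U))) → 6
  (π[h](σ[h>8](γ[w; MAX(f)→h](ρ[z/v](T)))) ∪ π[h](ρ[h/c](π[c](U)))) → 6

|E| = 6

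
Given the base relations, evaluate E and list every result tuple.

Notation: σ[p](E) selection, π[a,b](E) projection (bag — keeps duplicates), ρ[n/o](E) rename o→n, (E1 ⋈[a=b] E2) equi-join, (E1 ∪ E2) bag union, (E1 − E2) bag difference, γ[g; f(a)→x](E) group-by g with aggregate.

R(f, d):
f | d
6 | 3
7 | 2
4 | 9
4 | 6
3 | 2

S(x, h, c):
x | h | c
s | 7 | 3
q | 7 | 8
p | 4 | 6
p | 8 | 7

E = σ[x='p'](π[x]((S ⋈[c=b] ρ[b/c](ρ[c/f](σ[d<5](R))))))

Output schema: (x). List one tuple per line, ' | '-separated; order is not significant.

Subexpression sizes:
  S → 4
  R → 5
  σ[d<5](R) → 3
  ρ[c/f](σ[d<5](R)) → 3
  ρ[b/c](ρ[c/f](σ[d<5](R))) → 3
  (S ⋈[c=b] ρ[b/c](ρ[c/f](σ[d<5](R)))) → 3
  π[x]((S ⋈[c=b] ρ[b/c](ρ[c/f](σ[d<5](R))))) → 3
  σ[x='p'](π[x]((S ⋈[c=b] ρ[b/c](ρ[c/f](σ[d<5](R)))))) → 2

== RESULT ==
x
p
p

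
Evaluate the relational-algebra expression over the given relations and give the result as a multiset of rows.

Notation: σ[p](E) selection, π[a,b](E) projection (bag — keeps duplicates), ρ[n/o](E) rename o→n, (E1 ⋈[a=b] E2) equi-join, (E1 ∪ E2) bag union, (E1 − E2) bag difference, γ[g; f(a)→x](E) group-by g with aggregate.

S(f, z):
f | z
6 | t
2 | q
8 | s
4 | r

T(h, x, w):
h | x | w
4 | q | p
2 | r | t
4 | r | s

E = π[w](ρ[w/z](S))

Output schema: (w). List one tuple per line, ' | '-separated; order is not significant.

Stepwise |·|:
  S → 4
  ρ[w/z](S) → 4
  π[w](ρ[w/z](S)) → 4

== RESULT ==
w
q
r
s
t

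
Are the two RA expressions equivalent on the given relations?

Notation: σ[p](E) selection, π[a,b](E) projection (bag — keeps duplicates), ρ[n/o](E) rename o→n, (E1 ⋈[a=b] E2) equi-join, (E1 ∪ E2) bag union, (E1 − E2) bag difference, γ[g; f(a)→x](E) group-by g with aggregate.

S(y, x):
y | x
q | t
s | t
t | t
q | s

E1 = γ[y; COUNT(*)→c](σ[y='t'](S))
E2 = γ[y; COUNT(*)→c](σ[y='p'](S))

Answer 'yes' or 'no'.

E1 row counts bottom-up:
  S → 4
  σ[y='t'](S) → 1
  γ[y; COUNT(*)→c](σ[y='t'](S)) → 1
E2 row counts bottom-up:
  S → 4
  σ[y='p'](S) → 0
  γ[y; COUNT(*)→c](σ[y='p'](S)) → 0

E1 result:
y | c
t | 1
E2 result:
y | c
(0 rows)
Witness: ('t', 1) appears 1× in E1 but 0× in E2.

no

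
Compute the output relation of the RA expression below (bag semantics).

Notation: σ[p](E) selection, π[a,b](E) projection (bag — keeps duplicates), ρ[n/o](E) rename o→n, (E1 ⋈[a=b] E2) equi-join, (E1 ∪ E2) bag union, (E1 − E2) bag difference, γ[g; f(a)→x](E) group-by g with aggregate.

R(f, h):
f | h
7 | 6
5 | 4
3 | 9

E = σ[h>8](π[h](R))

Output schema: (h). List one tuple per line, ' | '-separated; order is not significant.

Subexpression sizes:
  R → 3
  π[h](R) → 3
  σ[h>8](π[h](R)) → 1

== RESULT ==
h
9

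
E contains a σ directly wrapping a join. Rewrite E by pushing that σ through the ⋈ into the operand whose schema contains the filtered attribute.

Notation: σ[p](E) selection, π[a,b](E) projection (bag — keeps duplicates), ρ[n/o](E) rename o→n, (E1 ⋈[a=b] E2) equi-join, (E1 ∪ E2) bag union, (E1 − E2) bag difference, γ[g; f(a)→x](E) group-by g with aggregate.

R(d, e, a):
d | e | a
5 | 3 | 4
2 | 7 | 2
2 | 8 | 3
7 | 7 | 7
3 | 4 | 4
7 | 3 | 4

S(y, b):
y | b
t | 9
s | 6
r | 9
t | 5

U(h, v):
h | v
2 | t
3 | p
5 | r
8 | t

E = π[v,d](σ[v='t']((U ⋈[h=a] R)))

σ filters on v, owned by the left side.
E' = π[v,d]((σ[v='t'](U) ⋈[h=a] R))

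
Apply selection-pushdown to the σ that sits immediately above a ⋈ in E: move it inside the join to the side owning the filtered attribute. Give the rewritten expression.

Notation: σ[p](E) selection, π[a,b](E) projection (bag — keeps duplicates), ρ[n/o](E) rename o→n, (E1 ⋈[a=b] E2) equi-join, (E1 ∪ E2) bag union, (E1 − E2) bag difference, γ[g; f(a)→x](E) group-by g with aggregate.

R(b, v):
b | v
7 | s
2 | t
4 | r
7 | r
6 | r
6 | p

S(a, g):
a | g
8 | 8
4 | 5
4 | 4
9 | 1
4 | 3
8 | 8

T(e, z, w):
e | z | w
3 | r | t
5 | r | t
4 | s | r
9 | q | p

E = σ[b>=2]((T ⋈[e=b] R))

σ filters on b, owned by the right side.
E' = (T ⋈[e=b] σ[b>=2](R))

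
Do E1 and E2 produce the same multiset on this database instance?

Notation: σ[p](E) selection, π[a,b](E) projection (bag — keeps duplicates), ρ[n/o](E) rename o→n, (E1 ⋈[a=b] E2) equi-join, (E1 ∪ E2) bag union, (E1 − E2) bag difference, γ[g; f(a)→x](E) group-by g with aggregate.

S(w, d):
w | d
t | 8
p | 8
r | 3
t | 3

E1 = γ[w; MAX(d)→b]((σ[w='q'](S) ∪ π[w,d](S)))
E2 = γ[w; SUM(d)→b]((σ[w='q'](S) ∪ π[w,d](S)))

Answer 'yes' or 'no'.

E1 per-node cardinality:
  S → 4
  σ[w='q'](S) → 0
  S → 4
  π[w,d](S) → 4
  (σ[w='q'](S) ∪ π[w,d](S)) → 4
  γ[w; MAX(d)→b]((σ[w='q'](S) ∪ π[w,d](S))) → 3
E2 per-node cardinality:
  S → 4
  σ[w='q'](S) → 0
  S → 4
  π[w,d](S) → 4
  (σ[w='q'](S) ∪ π[w,d](S)) → 4
  γ[w; SUM(d)→b]((σ[w='q'](S) ∪ π[w,d](S))) → 3

E1 result:
w | b
p | 8
r | 3
t | 8
E2 result:
w | b
p | 8
r | 3
t | 11
Witness: ('t', 8) appears 1× in E1 but 0× in E2.

no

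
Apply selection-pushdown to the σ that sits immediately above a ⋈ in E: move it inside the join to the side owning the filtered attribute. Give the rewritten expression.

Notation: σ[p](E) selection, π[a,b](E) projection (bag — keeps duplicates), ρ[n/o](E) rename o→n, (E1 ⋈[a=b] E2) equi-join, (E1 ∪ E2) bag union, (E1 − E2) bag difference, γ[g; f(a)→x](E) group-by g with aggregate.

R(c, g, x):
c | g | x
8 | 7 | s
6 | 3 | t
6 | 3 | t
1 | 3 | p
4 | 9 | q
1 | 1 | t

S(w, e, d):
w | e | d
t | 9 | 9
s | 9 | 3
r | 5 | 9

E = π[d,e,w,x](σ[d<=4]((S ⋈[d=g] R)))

σ filters on d, owned by the left side.
E' = π[d,e,w,x]((σ[d<=4](S) ⋈[d=g] R))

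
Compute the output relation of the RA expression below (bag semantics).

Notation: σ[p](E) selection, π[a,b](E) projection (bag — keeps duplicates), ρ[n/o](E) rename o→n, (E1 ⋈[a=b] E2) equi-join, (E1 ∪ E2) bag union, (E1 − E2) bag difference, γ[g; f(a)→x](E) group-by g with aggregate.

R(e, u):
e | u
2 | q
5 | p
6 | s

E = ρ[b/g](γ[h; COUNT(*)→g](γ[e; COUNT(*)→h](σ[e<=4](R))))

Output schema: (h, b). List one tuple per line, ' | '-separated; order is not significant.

Subexpression sizes:
  R → 3
  σ[e<=4](R) → 1
  γ[e; COUNT(*)→h](σ[e<=4](R)) → 1
  γ[h; COUNT(*)→g](γ[e; COUNT(*)→h](σ[e<=4](R))) → 1
  ρ[b/g](γ[h; COUNT(*)→g](γ[e; COUNT(*)→h](σ[e<=4](R)))) → 1

== RESULT ==
h | b
1 | 1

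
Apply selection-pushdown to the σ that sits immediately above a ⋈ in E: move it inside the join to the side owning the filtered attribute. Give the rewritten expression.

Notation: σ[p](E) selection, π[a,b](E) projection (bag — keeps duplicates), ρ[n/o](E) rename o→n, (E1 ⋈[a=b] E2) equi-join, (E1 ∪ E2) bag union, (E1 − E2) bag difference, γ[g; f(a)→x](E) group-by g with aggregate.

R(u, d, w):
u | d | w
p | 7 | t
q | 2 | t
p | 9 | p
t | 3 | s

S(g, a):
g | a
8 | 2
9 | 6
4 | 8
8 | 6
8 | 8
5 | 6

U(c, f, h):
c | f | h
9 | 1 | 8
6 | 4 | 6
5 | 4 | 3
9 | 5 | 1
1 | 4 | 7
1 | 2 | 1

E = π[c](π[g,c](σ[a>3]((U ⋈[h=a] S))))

σ filters on a, owned by the right side.
E' = π[c](π[g,c]((U ⋈[h=a] σ[a>3](S))))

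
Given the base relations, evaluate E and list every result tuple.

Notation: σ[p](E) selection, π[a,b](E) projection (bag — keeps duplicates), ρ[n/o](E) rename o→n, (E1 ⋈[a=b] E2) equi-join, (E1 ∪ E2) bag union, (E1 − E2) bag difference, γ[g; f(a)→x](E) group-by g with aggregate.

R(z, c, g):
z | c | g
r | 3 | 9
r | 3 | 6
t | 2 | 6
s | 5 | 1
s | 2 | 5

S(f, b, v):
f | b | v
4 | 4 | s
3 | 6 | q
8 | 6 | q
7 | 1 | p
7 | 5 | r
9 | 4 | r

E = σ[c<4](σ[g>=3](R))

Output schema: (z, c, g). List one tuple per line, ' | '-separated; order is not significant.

Stepwise |·|:
  R → 5
  σ[g>=3](R) → 4
  σ[c<4](σ[g>=3](R)) → 4

== RESULT ==
z | c | g
r | 3 | 6
r | 3 | 9
s | 2 | 5
t | 2 | 6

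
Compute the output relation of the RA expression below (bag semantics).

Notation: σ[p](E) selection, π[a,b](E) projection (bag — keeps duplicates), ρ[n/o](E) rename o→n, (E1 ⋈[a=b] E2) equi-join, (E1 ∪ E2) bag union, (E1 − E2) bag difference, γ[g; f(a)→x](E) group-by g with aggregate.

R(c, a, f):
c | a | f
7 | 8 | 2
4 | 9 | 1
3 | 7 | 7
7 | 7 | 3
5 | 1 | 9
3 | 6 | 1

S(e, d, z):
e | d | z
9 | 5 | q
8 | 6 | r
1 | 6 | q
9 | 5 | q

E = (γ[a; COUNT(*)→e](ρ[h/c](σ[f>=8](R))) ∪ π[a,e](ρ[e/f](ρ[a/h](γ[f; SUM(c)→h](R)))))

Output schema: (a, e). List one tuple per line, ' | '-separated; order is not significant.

Subexpression sizes:
  R → 6
  σ[f>=8](R) → 1
  ρ[h/c](σ[f>=8](R)) → 1
  γ[a; COUNT(*)→e](ρ[h/c](σ[f>=8](R))) → 1
  R → 6
  γ[f; SUM(c)→h](R) → 5
  ρ[a/h](γ[f; SUM(c)→h](R)) → 5
  ρ[e/f](ρ[a/h](γ[f; SUM(c)→h](R))) → 5
  π[a,e](ρ[e/f](ρ[a/h](γ[f; SUM(c)→h](R)))) → 5
  (γ[a; COUNT(*)→e](ρ[h/c](σ[f>=8](R))) ∪ π[a,e](ρ[e/f](ρ[a/h](γ[f; SUM(c)→h](R))))) → 6

== RESULT ==
a | e
1 | 1
3 | 7
5 | 9
7 | 1
7 | 2
7 | 3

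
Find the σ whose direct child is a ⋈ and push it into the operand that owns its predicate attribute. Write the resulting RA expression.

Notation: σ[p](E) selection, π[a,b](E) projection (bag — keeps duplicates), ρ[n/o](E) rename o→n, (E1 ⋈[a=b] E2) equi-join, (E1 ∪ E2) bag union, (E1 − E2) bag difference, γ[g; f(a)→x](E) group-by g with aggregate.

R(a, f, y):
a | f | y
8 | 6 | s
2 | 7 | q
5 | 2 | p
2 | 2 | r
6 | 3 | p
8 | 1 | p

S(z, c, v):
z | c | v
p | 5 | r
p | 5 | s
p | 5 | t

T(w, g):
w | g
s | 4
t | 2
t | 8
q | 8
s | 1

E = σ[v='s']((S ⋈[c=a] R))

σ filters on v, owned by the left side.
E' = (σ[v='s'](S) ⋈[c=a] R)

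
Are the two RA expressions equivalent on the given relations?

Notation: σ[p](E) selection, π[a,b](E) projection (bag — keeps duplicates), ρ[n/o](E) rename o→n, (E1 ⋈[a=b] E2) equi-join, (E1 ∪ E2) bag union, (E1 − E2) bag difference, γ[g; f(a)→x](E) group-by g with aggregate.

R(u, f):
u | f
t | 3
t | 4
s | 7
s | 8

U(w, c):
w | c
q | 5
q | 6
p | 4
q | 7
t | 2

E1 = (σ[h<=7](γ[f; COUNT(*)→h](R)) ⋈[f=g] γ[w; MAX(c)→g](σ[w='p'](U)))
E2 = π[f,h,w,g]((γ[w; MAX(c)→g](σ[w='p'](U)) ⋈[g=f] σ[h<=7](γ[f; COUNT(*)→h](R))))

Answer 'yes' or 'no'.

E1 per-node cardinality:
  R → 4
  γ[f; COUNT(*)→h](R) → 4
  σ[h<=7](γ[f; COUNT(*)→h](R)) → 4
  U → 5
  σ[w='p'](U) → 1
  γ[w; MAX(c)→g](σ[w='p'](U)) → 1
  (σ[h<=7](γ[f; COUNT(*)→h](R)) ⋈[f=g] γ[w; MAX(c)→g](σ[w='p'](U))) → 1
E2 per-node cardinality:
  U → 5
  σ[w='p'](U) → 1
  γ[w; MAX(c)→g](σ[w='p'](U)) → 1
  R → 4
  γ[f; COUNT(*)→h](R) → 4
  σ[h<=7](γ[f; COUNT(*)→h](R)) → 4
  (γ[w; MAX(c)→g](σ[w='p'](U)) ⋈[g=f] σ[h<=7](γ[f; COUNT(*)→h](R))) → 1
  π[f,h,w,g]((γ[w; MAX(c)→g](σ[w='p'](U)) ⋈[g=f] σ[h<=7](γ[f; COUNT(*)→h](R)))) → 1

E1 and E2 produce the same multiset:
f | h | w | g
4 | 1 | p | 4

yes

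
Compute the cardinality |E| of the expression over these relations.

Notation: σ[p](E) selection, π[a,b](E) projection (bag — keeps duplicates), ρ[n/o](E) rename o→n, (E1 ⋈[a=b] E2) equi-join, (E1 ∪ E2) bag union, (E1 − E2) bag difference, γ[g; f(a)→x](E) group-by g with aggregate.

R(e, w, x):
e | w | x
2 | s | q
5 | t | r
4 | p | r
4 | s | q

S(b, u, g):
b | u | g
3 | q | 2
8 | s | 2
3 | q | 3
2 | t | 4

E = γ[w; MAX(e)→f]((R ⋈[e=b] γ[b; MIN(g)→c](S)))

Row counts bottom-up:
  R → 4
  S → 4
  γ[b; MIN(g)→c](S) → 3
  (R ⋈[e=b] γ[b; MIN(g)→c](S)) → 1
  γ[w; MAX(e)→f]((R ⋈[e=b] γ[b; MIN(g)→c](S))) → 1

|E| = 1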